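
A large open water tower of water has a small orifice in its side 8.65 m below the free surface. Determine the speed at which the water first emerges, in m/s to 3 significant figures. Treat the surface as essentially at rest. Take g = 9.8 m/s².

v ≈ 13.0 m/s

Torricelli's result v = √(2gh) gives v = √(2·9.8·8.65) = 13.0 m/s.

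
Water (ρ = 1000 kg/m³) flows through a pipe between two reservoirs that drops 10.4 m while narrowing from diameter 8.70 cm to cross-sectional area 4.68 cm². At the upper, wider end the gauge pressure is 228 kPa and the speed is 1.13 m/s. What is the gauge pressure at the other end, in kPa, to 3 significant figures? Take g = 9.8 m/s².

P₂ = 228 kPa

Continuity gives A₁v₁ = A₂v₂, so v₂ = (59.4 cm²)/(4.68 cm²) × 1.13 m/s = 14.4 m/s.
Energy conservation along the streamline gives P₂ = P₁ − ½ρ(v₂² − v₁²) − ρg(h₂ − h₁).
P₂ = 228000 + ½·1000·(1.13² − 14.4²) − 1000·9.8·(−10.4) = 228000 + (-102000) − (-102000) = 228000 Pa.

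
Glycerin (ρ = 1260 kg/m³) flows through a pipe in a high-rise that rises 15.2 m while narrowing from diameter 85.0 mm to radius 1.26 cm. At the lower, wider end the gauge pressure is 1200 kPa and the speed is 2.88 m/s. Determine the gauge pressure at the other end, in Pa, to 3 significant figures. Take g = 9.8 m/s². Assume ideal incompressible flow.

341000 Pa

The volume flow rate is constant, so v₂ = (A₁/A₂)v₁ = (56.7/4.99)·2.88 = 32.8 m/s.
Energy conservation along the streamline gives P₂ = P₁ − ½ρ(v₂² − v₁²) − ρg(h₂ − h₁).
P₂ = 1200000 + ½·1260·(2.88² − 32.8²) − 1260·9.8·(+15.2) = 1200000 + (-671000) − (188000) = 341000 Pa.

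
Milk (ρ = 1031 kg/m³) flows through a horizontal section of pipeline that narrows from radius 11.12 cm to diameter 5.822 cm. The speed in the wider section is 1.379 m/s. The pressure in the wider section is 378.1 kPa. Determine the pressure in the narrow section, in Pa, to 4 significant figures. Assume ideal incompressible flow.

170300 Pa

Continuity gives A₁v₁ = A₂v₂, so v₂ = (388.5 cm²)/(26.62 cm²) × 1.379 m/s = 20.12 m/s.
Bernoulli (h₁ = h₂): P₁ − P₂ = ½ρ(v₂² − v₁²).
P₂ = P₁ − ½ρ(v₂² − v₁²) = 378100 − ½·1031·(20.12² − 1.379²) = 378100 − 207800 = 170300 Pa.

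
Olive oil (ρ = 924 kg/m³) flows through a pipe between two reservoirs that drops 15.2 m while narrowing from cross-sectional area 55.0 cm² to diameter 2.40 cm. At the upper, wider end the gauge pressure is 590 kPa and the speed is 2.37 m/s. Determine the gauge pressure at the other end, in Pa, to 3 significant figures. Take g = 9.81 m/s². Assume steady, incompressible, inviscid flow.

The volume flow rate is constant, so v₂ = (A₁/A₂)v₁ = (55.0/4.52)·2.37 = 28.8 m/s.
Energy conservation along the streamline gives P₂ = P₁ − ½ρ(v₂² − v₁²) − ρg(h₂ − h₁).
P₂ = 590000 + ½·924·(2.37² − 28.8²) − 924·9.81·(−15.2) = 590000 + (-381000) − (-138000) = 347000 Pa.

P₂ ≈ 347000 Pa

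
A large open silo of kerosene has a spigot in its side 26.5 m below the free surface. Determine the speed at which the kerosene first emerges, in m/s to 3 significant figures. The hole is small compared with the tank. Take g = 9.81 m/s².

v ≈ 22.8 m/s

The surface is effectively still and both ends are open, so ½v² = gh and v = √(2·9.81·26.5) = 22.8 m/s.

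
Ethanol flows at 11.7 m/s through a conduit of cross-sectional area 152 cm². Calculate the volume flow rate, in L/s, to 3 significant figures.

Q = A·v = 0.0152 m² × 11.7 m/s = 0.178 m³/s.
Converting: 0.178 m³/s × 1000 = 178 L/s.

Q ≈ 178 L/s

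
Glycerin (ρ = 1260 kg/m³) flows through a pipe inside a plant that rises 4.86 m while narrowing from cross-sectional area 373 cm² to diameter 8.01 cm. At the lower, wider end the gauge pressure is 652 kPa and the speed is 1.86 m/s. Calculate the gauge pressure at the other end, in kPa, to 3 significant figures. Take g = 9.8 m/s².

Continuity gives A₁v₁ = A₂v₂, so v₂ = (373 cm²)/(50.4 cm²) × 1.86 m/s = 13.8 m/s.
Applying Bernoulli between the two ends and solving for P₂: P₂ = P₁ + ½ρ(v₁² − v₂²) − ρgΔh.
P₂ = 652000 + ½·1260·(1.86² − 13.8²) − 1260·9.8·(+4.86) = 652000 + (-117000) − (60000) = 475000 Pa.

P₂ ≈ 475 kPa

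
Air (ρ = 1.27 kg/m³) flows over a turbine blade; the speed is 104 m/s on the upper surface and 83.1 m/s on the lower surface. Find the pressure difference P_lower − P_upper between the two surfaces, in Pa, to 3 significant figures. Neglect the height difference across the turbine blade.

Bernoulli (same height): P_lower − P_upper = ½ρ(v_upper² − v_lower²).
ΔP = ½·1.27·(104² − 83.1²) = 2480 Pa.

ΔP ≈ 2480 Pa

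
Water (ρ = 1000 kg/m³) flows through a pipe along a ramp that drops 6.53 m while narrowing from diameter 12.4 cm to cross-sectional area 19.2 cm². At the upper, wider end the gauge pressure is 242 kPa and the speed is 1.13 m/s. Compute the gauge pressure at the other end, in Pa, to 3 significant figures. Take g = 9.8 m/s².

By continuity, v₂ = v₁·A₁/A₂ = 1.13·(121/19.2) = 7.11 m/s.
Energy conservation along the streamline gives P₂ = P₁ − ½ρ(v₂² − v₁²) − ρg(h₂ − h₁).
P₂ = 242000 + ½·1000·(1.13² − 7.11²) − 1000·9.8·(−6.53) = 242000 + (-24600) − (-64000) = 281000 Pa.

281000 Pa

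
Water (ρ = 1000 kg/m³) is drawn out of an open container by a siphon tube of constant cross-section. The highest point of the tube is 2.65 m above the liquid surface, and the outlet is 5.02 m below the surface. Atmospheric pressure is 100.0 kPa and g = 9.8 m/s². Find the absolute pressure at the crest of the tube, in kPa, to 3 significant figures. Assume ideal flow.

Bernoulli surface→outlet gives ½v² = g·h_out, so v = √(2·9.8·5.02) = 9.92 m/s.
The bore is uniform, so the speed at the crest is the same v. Bernoulli surface→crest: P_atm = P_top + ½ρv² + ρg·h_top.
P_top = 100000 − ½·1000·9.92² − 1000·9.8·2.65 = 24800 Pa.

P_top ≈ 24.8 kPa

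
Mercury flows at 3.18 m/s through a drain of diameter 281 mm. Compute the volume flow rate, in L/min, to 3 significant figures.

Q = A·v = 0.0620 m² × 3.18 m/s = 0.197 m³/s.
Converting: 0.197 m³/s × 60000 = 11800 L/min.

Q = 11800 L/min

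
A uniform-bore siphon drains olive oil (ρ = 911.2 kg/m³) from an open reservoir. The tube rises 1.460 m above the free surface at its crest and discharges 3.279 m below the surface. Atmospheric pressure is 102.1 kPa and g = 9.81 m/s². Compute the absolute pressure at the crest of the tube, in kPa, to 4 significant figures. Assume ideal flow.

P_top ≈ 59.74 kPa

The outlet speed comes from Torricelli: v = √(2g·3.279) = 8.021 m/s.
Continuity keeps v the same throughout the tube; from surface to crest, P_atm + 0 = P_top + ½ρv² + ρg·h_top.
P_top = 102100 − ½·911.2·8.021² − 911.2·9.81·1.460 = 59740 Pa.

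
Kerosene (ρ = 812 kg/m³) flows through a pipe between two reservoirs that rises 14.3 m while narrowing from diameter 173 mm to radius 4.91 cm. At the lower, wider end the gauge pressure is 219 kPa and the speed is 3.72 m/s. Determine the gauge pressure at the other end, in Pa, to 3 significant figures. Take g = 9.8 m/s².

Mass conservation (A₁v₁ = A₂v₂) gives v₂ = 3.72 × 235/75.7 = 11.5 m/s.
Energy conservation along the streamline gives P₂ = P₁ − ½ρ(v₂² − v₁²) − ρg(h₂ − h₁).
P₂ = 219000 + ½·812·(3.72² − 11.5²) − 812·9.8·(+14.3) = 219000 + (-48500) − (114000) = 56700 Pa.

P₂ ≈ 56700 Pa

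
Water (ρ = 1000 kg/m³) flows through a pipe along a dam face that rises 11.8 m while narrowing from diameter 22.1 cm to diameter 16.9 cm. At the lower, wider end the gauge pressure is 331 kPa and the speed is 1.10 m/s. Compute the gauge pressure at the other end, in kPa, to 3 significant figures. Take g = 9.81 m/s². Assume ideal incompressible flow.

Continuity gives A₁v₁ = A₂v₂, so v₂ = (384 cm²)/(224 cm²) × 1.10 m/s = 1.88 m/s.
Bernoulli: P₁ + ½ρv₁² + ρg h₁ = P₂ + ½ρv₂² + ρg h₂, so P₂ = P₁ + ½ρ(v₁² − v₂²) − ρg(h₂ − h₁).
P₂ = 331000 + ½·1000·(1.10² − 1.88²) − 1000·9.81·(+11.8) = 331000 + (-1160) − (116000) = 214000 Pa.

214 kPa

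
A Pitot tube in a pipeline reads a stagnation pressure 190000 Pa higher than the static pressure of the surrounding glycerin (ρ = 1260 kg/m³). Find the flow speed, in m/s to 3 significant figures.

The dynamic pressure equals the rise in static pressure at the stagnation point: ΔP = ½ρv².
v = √(2ΔP/ρ) = √(2·190000/1260) = 17.4 m/s.

v ≈ 17.4 m/s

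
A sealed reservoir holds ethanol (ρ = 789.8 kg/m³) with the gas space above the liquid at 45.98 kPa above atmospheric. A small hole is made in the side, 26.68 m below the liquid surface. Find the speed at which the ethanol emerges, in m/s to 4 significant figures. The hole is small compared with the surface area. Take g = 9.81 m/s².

Take point 1 at the surface (v₁ ≈ 0) and point 2 at the hole (at atmospheric pressure). Bernoulli: P₁ + ρg h = P_atm + ½ρv₂².
With P₁ − P_atm = 45980 Pa, v₂ = √(2gh + 2ΔP/ρ) = √(2·9.81·26.68 + 2·45980/789.8) = 25.30 m/s.

v = 25.30 m/s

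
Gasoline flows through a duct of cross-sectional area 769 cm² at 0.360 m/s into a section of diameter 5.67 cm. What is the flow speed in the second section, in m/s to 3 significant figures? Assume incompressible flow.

v₂ = 11.0 m/s

Continuity gives A₁v₁ = A₂v₂, so v₂ = (769 cm²)/(25.2 cm²) × 0.360 m/s = 11.0 m/s.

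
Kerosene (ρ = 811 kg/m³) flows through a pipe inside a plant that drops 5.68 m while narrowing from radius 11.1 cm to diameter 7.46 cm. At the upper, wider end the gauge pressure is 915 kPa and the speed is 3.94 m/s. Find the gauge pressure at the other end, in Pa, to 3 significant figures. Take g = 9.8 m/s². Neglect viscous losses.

473000 Pa

Continuity gives A₁v₁ = A₂v₂, so v₂ = (387 cm²)/(43.7 cm²) × 3.94 m/s = 34.9 m/s.
Energy conservation along the streamline gives P₂ = P₁ − ½ρ(v₂² − v₁²) − ρg(h₂ − h₁).
P₂ = 915000 + ½·811·(3.94² − 34.9²) − 811·9.8·(−5.68) = 915000 + (-487000) − (-45100) = 473000 Pa.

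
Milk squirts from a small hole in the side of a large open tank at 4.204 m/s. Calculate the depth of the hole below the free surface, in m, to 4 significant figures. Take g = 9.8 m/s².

Inverting v = √(2gh) gives h = v² / 2g.
h = 4.204²/(2·9.8) = 17.67/19.60 = 0.9017 m.

h ≈ 0.9017 m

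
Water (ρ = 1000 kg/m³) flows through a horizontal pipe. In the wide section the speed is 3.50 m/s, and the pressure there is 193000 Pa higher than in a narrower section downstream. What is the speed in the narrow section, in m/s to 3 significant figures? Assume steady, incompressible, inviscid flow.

Along the level pipe P + ½ρv² is conserved, hence v₂² = v₁² + 2(P₁ − P₂)/ρ.
v₂ = √(3.50² + 2·193000/1000) = √(12.2 + 386) = 20.0 m/s.

v₂ ≈ 20.0 m/s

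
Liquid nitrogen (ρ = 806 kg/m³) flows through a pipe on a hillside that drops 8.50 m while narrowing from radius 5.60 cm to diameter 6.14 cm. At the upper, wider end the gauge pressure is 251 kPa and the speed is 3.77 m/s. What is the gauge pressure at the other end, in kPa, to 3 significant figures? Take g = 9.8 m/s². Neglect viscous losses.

P₂ ≈ 260 kPa

By continuity, v₂ = v₁·A₁/A₂ = 3.77·(98.5/29.6) = 12.5 m/s.
Applying Bernoulli between the two ends and solving for P₂: P₂ = P₁ + ½ρ(v₁² − v₂²) − ρgΔh.
P₂ = 251000 + ½·806·(3.77² − 12.5²) − 806·9.8·(−8.50) = 251000 + (-57700) − (-67100) = 260000 Pa.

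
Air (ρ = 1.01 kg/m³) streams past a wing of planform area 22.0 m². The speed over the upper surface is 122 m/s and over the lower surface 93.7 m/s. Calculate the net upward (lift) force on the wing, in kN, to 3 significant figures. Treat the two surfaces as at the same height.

F ≈ 67.8 kN

The faster flow above has the lower pressure; Bernoulli (same height) gives ΔP = ½ρ(v_up² − v_low²).
ΔP = ½·1.01·(122² − 93.7²) = 3080 Pa.
Lift = ΔP · A = 3080 × 22.0 = 67800 N.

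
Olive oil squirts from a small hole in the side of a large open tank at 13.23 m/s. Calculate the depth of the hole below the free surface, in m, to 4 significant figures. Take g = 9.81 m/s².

For a small hole in a large open tank, ½v² = gh, giving h = v²/(2g).
h = 13.23²/(2·9.81) = 175.0/19.62 = 8.921 m.

8.921 m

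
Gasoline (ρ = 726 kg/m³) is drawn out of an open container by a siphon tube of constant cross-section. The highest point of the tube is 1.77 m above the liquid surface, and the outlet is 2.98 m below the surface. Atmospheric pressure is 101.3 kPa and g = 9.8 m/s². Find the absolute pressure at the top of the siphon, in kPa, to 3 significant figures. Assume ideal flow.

67.5 kPa

The outlet speed comes from Torricelli: v = √(2g·2.98) = 7.64 m/s.
With constant cross-section the crest speed equals v; applying Bernoulli from the surface up to the crest, P_top = P_atm − ½ρv² − ρg·h_top.
P_top = 101300 − ½·726·7.64² − 726·9.8·1.77 = 67500 Pa.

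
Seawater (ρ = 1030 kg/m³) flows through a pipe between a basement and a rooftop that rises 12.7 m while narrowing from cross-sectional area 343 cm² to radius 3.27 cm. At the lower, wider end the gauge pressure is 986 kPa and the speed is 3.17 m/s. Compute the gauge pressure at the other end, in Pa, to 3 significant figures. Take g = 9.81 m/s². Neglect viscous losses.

P₂ ≈ 323000 Pa

Continuity gives A₁v₁ = A₂v₂, so v₂ = (343 cm²)/(33.6 cm²) × 3.17 m/s = 32.4 m/s.
Bernoulli: P₁ + ½ρv₁² + ρg h₁ = P₂ + ½ρv₂² + ρg h₂, so P₂ = P₁ + ½ρ(v₁² − v₂²) − ρg(h₂ − h₁).
P₂ = 986000 + ½·1030·(3.17² − 32.4²) − 1030·9.81·(+12.7) = 986000 + (-534000) − (128000) = 323000 Pa.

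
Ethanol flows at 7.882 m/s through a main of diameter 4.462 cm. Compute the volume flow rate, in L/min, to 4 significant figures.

Q = 739.5 L/min

Q = A·v = 0.001564 m² × 7.882 m/s = 0.01232 m³/s.
Converting: 0.01232 m³/s × 60000 = 739.5 L/min.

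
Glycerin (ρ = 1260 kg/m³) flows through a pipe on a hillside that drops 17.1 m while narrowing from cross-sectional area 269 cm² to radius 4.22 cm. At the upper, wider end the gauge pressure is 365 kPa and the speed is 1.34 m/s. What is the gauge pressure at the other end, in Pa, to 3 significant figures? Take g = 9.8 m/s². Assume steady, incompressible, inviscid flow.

By continuity, v₂ = v₁·A₁/A₂ = 1.34·(269/55.9) = 6.44 m/s.
Applying Bernoulli between the two ends and solving for P₂: P₂ = P₁ + ½ρ(v₁² − v₂²) − ρgΔh.
P₂ = 365000 + ½·1260·(1.34² − 6.44²) − 1260·9.8·(−17.1) = 365000 + (-25000) − (-211000) = 551000 Pa.

551000 Pa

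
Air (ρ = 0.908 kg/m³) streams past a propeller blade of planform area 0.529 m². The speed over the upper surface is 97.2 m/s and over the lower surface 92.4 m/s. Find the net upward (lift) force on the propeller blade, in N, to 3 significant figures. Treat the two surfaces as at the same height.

F ≈ 219 N

The faster flow above has the lower pressure; Bernoulli (same height) gives ΔP = ½ρ(v_up² − v_low²).
ΔP = ½·0.908·(97.2² − 92.4²) = 413 Pa.
Lift = ΔP · A = 413 × 0.529 = 219 N.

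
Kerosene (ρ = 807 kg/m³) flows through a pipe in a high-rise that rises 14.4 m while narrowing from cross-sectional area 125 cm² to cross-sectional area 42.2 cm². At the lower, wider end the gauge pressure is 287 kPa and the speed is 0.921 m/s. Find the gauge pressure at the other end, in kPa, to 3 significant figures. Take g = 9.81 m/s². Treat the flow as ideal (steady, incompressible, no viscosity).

Continuity gives A₁v₁ = A₂v₂, so v₂ = (125 cm²)/(42.2 cm²) × 0.921 m/s = 2.73 m/s.
Applying Bernoulli between the two ends and solving for P₂: P₂ = P₁ + ½ρ(v₁² − v₂²) − ρgΔh.
P₂ = 287000 + ½·807·(0.921² − 2.73²) − 807·9.81·(+14.4) = 287000 + (-2660) − (114000) = 170000 Pa.

P₂ ≈ 170 kPa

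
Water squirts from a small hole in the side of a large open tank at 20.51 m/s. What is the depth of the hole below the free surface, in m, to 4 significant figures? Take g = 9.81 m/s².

21.44 m

For a small hole in a large open tank, ½v² = gh, giving h = v²/(2g).
h = 20.51²/(2·9.81) = 420.7/19.62 = 21.44 m.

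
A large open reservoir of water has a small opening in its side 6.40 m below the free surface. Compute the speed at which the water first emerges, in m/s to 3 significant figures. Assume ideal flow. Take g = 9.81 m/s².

v ≈ 11.2 m/s

With the surface at rest and both surface and jet at atmospheric pressure, Bernoulli gives ρg h = ½ρv², so v = √(2gh) = √(2·9.81·6.40) = 11.2 m/s.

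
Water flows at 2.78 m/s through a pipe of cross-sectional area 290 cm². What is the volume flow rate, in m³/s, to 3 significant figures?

Q = 0.0806 m³/s

Q = A·v = 0.0290 m² × 2.78 m/s = 0.0806 m³/s.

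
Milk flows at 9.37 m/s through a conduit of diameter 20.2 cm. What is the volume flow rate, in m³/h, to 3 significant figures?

Q = 1080 m³/h

Q = A·v = 0.0320 m² × 9.37 m/s = 0.300 m³/s.
Converting: 0.300 m³/s × 3600 = 1080 m³/h.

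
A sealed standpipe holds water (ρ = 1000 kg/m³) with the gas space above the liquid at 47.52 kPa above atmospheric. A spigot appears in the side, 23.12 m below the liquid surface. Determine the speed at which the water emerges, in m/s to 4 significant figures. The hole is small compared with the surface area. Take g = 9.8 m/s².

Take point 1 at the surface (v₁ ≈ 0) and point 2 at the hole (at atmospheric pressure). Bernoulli: P₁ + ρg h = P_atm + ½ρv₂².
With P₁ − P_atm = 47520 Pa, v₂ = √(2gh + 2ΔP/ρ) = √(2·9.8·23.12 + 2·47520/1000) = 23.41 m/s.

v ≈ 23.41 m/s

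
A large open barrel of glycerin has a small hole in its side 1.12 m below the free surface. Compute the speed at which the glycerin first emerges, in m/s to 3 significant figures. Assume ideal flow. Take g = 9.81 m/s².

With the surface at rest and both surface and jet at atmospheric pressure, Bernoulli gives ρg h = ½ρv², so v = √(2gh) = √(2·9.81·1.12) = 4.69 m/s.

4.69 m/s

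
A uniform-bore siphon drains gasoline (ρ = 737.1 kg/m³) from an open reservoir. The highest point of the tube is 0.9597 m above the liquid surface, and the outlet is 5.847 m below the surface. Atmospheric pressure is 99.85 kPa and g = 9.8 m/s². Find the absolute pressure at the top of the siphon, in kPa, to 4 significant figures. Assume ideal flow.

P_top = 50.68 kPa

The outlet speed comes from Torricelli: v = √(2g·5.847) = 10.71 m/s.
Continuity keeps v the same throughout the tube; from surface to crest, P_atm + 0 = P_top + ½ρv² + ρg·h_top.
P_top = 99850 − ½·737.1·10.71² − 737.1·9.8·0.9597 = 50680 Pa.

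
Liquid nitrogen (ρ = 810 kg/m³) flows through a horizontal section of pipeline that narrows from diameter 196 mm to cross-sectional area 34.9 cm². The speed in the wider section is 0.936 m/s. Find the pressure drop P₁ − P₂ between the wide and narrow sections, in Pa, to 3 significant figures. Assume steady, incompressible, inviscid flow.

Continuity gives A₁v₁ = A₂v₂, so v₂ = (302 cm²)/(34.9 cm²) × 0.936 m/s = 8.09 m/s.
Bernoulli (h₁ = h₂): P₁ − P₂ = ½ρ(v₂² − v₁²).
P₁ − P₂ = ½·810·(8.09² − 0.936²) = ½·810·64.6 = 26200 Pa.

ΔP = 26200 Pa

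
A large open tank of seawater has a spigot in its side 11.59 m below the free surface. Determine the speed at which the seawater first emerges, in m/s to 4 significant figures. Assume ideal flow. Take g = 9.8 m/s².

15.07 m/s

The surface is effectively still and both ends are open, so ½v² = gh and v = √(2·9.8·11.59) = 15.07 m/s.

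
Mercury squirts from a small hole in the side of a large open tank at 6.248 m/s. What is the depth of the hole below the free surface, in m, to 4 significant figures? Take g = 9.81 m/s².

1.990 m

For a small hole in a large open tank, ½v² = gh, giving h = v²/(2g).
h = 6.248²/(2·9.81) = 39.04/19.62 = 1.990 m.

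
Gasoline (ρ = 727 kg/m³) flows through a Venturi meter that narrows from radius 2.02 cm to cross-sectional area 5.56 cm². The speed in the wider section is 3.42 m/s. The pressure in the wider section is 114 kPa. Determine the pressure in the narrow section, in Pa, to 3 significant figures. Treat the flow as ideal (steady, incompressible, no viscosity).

P₂ ≈ 95700 Pa

By continuity, v₂ = v₁·A₁/A₂ = 3.42·(12.8/5.56) = 7.89 m/s.
Along the horizontal streamline, P + ½ρv² is constant.
P₂ = P₁ − ½ρ(v₂² − v₁²) = 114000 − ½·727·(7.89² − 3.42²) = 114000 − 18300 = 95700 Pa.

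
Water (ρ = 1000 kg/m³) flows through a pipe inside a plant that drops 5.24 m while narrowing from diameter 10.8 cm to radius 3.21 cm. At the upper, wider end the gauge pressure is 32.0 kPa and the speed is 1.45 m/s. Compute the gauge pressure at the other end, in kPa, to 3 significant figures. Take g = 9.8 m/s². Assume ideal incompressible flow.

Continuity gives A₁v₁ = A₂v₂, so v₂ = (91.6 cm²)/(32.4 cm²) × 1.45 m/s = 4.10 m/s.
Applying Bernoulli between the two ends and solving for P₂: P₂ = P₁ + ½ρ(v₁² − v₂²) − ρgΔh.
P₂ = 32000 + ½·1000·(1.45² − 4.10²) − 1000·9.8·(−5.24) = 32000 + (-7370) − (-51400) = 76000 Pa.

P₂ ≈ 76.0 kPa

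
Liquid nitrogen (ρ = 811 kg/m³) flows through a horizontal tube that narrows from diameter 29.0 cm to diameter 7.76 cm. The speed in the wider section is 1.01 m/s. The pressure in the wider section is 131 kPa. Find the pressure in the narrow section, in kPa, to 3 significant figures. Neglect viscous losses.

Mass conservation (A₁v₁ = A₂v₂) gives v₂ = 1.01 × 661/47.3 = 14.1 m/s.
With no height change, Bernoulli's equation is P₁ + ½ρv₁² = P₂ + ½ρv₂².
P₂ = P₁ − ½ρ(v₂² − v₁²) = 131000 − ½·811·(14.1² − 1.01²) = 131000 − 80300 = 50700 Pa.

P₂ ≈ 50.7 kPa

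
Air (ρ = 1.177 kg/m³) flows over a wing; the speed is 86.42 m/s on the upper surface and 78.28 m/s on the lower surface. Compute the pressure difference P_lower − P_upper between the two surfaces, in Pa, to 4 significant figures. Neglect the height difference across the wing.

ΔP = 789.0 Pa

With negligible Δh, P + ½ρv² is constant, so P_low − P_up = ½ρ(v_up² − v_low²).
ΔP = ½·1.177·(86.42² − 78.28²) = 789.0 Pa.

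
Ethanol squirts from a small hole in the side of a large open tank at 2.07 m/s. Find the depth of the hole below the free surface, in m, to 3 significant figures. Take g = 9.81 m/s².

Inverting v = √(2gh) gives h = v² / 2g.
h = 2.07²/(2·9.81) = 4.28/19.62 = 0.218 m.

h ≈ 0.218 m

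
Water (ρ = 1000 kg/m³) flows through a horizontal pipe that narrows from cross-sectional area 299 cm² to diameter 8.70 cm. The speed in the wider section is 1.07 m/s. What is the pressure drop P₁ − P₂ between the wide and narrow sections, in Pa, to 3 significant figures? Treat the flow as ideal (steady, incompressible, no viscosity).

ΔP ≈ 13900 Pa

Continuity gives A₁v₁ = A₂v₂, so v₂ = (299 cm²)/(59.4 cm²) × 1.07 m/s = 5.38 m/s.
Along the horizontal streamline, P + ½ρv² is constant.
P₁ − P₂ = ½·1000·(5.38² − 1.07²) = ½·1000·27.8 = 13900 Pa.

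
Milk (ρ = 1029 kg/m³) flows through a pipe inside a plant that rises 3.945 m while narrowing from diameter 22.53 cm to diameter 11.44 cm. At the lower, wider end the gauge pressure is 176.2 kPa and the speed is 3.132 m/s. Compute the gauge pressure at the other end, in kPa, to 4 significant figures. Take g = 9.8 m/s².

By continuity, v₂ = v₁·A₁/A₂ = 3.132·(398.7/102.8) = 12.15 m/s.
Energy conservation along the streamline gives P₂ = P₁ − ½ρ(v₂² − v₁²) − ρg(h₂ − h₁).
P₂ = 176200 + ½·1029·(3.132² − 12.15²) − 1029·9.8·(+3.945) = 176200 + (-70880) − (39780) = 65540 Pa.

P₂ ≈ 65.54 kPa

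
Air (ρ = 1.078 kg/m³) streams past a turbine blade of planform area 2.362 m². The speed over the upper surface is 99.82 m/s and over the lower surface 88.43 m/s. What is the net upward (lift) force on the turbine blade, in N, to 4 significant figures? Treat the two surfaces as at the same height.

F ≈ 2730 N

From P + ½ρv² = const at equal height, P_low − P_up = ½ρ(v_up² − v_low²).
ΔP = ½·1.078·(99.82² − 88.43²) = 1156 Pa.
Lift = ΔP · A = 1156 × 2.362 = 2730 N.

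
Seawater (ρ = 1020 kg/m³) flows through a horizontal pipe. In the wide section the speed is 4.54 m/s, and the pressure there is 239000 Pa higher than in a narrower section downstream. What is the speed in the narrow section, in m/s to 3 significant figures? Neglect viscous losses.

With h₁ = h₂, rearranging Bernoulli gives v₂ = √(v₁² + 2ΔP/ρ).
v₂ = √(4.54² + 2·239000/1020) = √(20.6 + 469) = 22.1 m/s.

v₂ ≈ 22.1 m/s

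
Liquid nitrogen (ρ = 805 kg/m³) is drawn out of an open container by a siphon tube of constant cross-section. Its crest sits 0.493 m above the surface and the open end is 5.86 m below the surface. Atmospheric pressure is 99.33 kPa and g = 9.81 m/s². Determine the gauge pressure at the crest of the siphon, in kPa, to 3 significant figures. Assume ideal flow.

P_gauge ≈ -50.2 kPa

From the surface to the outlet (both open to atmosphere, surface at rest): v = √(2g·h_out) = √(2·9.81·5.86) = 10.7 m/s.
With constant cross-section the crest speed equals v; applying Bernoulli from the surface up to the crest, P_top = P_atm − ½ρv² − ρg·h_top.
P_top = 99330 − ½·805·10.7² − 805·9.81·0.493 = 49200 Pa. So P_gauge = P_top − P_atm = -50200 Pa.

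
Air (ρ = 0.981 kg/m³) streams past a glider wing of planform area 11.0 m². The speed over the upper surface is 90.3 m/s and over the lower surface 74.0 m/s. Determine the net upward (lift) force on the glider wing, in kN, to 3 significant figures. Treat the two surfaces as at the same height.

14.4 kN

The faster flow above has the lower pressure; Bernoulli (same height) gives ΔP = ½ρ(v_up² − v_low²).
ΔP = ½·0.981·(90.3² − 74.0²) = 1310 Pa.
Lift = ΔP · A = 1310 × 11.0 = 14400 N.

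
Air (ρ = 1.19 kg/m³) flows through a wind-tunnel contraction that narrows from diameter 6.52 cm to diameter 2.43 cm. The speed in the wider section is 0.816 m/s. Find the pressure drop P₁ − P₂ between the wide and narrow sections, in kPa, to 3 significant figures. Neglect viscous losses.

ΔP ≈ 0.0201 kPa

By continuity, v₂ = v₁·A₁/A₂ = 0.816·(33.4/4.64) = 5.87 m/s.
The pipe is horizontal, so Bernoulli reduces to P₁ + ½ρv₁² = P₂ + ½ρv₂².
P₁ − P₂ = ½·1.19·(5.87² − 0.816²) = ½·1.19·33.8 = 20.1 Pa.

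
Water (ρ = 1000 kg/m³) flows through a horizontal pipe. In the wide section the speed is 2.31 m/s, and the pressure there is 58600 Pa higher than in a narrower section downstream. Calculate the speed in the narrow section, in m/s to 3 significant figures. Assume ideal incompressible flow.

With h₁ = h₂, rearranging Bernoulli gives v₂ = √(v₁² + 2ΔP/ρ).
v₂ = √(2.31² + 2·58600/1000) = √(5.34 + 117) = 11.1 m/s.

v₂ ≈ 11.1 m/s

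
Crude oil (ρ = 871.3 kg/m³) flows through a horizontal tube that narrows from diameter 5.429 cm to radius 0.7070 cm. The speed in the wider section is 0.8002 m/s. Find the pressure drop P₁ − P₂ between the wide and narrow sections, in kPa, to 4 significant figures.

By continuity, v₂ = v₁·A₁/A₂ = 0.8002·(23.15/1.570) = 11.80 m/s.
Along the horizontal streamline, P + ½ρv² is constant.
P₁ − P₂ = ½·871.3·(11.80² − 0.8002²) = ½·871.3·138.5 = 60340 Pa.

60.34 kPa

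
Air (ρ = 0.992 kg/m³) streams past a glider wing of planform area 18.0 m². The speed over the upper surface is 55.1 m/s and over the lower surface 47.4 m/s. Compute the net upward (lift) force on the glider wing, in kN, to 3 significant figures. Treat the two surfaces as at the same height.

The faster flow above has the lower pressure; Bernoulli (same height) gives ΔP = ½ρ(v_up² − v_low²).
ΔP = ½·0.992·(55.1² − 47.4²) = 391 Pa.
Lift = ΔP · A = 391 × 18.0 = 7050 N.

F = 7.05 kN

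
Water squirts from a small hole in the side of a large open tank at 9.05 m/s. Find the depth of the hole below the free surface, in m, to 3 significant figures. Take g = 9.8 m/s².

For a small hole in a large open tank, ½v² = gh, giving h = v²/(2g).
h = 9.05²/(2·9.8) = 81.9/19.60 = 4.18 m.

h ≈ 4.18 m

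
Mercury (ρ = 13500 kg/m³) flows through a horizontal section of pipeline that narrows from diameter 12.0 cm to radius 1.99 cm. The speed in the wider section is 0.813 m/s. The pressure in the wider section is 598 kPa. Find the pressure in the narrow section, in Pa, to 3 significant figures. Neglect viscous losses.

The volume flow rate is constant, so v₂ = (A₁/A₂)v₁ = (113/12.4)·0.813 = 7.39 m/s.
Bernoulli (h₁ = h₂): P₁ − P₂ = ½ρ(v₂² − v₁²).
P₂ = P₁ − ½ρ(v₂² − v₁²) = 598000 − ½·13500·(7.39² − 0.813²) = 598000 − 364000 = 234000 Pa.

P₂ ≈ 234000 Pa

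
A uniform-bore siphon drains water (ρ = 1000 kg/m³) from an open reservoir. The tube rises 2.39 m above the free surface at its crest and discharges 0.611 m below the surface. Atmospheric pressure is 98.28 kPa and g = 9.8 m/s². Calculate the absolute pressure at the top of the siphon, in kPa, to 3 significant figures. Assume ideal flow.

68.9 kPa

From the surface to the outlet (both open to atmosphere, surface at rest): v = √(2g·h_out) = √(2·9.8·0.611) = 3.46 m/s.
The bore is uniform, so the speed at the crest is the same v. Bernoulli surface→crest: P_atm = P_top + ½ρv² + ρg·h_top.
P_top = 98280 − ½·1000·3.46² − 1000·9.8·2.39 = 68900 Pa.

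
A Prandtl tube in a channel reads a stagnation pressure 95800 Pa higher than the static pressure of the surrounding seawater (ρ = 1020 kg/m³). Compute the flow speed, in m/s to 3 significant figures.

The dynamic pressure equals the rise in static pressure at the stagnation point: ΔP = ½ρv².
v = √(2ΔP/ρ) = √(2·95800/1020) = 13.7 m/s.

v = 13.7 m/s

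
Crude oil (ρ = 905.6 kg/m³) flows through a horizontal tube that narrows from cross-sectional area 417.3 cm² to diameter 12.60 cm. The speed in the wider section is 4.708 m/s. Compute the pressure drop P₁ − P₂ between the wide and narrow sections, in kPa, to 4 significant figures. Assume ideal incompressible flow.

ΔP ≈ 102.4 kPa

Mass conservation (A₁v₁ = A₂v₂) gives v₂ = 4.708 × 417.3/124.7 = 15.76 m/s.
Bernoulli (h₁ = h₂): P₁ − P₂ = ½ρ(v₂² − v₁²).
P₁ − P₂ = ½·905.6·(15.76² − 4.708²) = ½·905.6·226.1 = 102400 Pa.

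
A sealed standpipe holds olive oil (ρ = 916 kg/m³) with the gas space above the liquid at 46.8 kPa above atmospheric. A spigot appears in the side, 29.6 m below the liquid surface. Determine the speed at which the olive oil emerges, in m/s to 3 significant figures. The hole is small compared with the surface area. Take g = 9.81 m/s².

26.1 m/s

Take point 1 at the surface (v₁ ≈ 0) and point 2 at the hole (at atmospheric pressure). Bernoulli: P₁ + ρg h = P_atm + ½ρv₂².
With P₁ − P_atm = 46800 Pa, v₂ = √(2gh + 2ΔP/ρ) = √(2·9.81·29.6 + 2·46800/916) = 26.1 m/s.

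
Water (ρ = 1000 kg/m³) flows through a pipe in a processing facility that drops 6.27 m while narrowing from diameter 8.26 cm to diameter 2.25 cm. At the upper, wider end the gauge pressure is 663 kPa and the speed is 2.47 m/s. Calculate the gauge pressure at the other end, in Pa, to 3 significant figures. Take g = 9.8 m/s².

The volume flow rate is constant, so v₂ = (A₁/A₂)v₁ = (53.6/3.98)·2.47 = 33.3 m/s.
Bernoulli: P₁ + ½ρv₁² + ρg h₁ = P₂ + ½ρv₂² + ρg h₂, so P₂ = P₁ + ½ρ(v₁² − v₂²) − ρg(h₂ − h₁).
P₂ = 663000 + ½·1000·(2.47² − 33.3²) − 1000·9.8·(−6.27) = 663000 + (-551000) − (-61400) = 173000 Pa.

173000 Pa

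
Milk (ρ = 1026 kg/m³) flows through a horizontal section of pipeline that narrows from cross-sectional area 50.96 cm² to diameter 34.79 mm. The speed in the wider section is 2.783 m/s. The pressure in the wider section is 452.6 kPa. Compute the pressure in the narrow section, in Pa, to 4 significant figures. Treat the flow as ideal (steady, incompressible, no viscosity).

P₂ = 342400 Pa

Mass conservation (A₁v₁ = A₂v₂) gives v₂ = 2.783 × 50.96/9.506 = 14.92 m/s.
The pipe is horizontal, so Bernoulli reduces to P₁ + ½ρv₁² = P₂ + ½ρv₂².
P₂ = P₁ − ½ρ(v₂² − v₁²) = 452600 − ½·1026·(14.92² − 2.783²) = 452600 − 110200 = 342400 Pa.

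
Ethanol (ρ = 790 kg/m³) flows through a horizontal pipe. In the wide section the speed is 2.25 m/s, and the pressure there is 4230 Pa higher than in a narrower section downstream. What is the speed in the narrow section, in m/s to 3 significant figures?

v₂ = 3.97 m/s

Horizontal Bernoulli: P₁ + ½ρv₁² = P₂ + ½ρv₂², so v₂² = v₁² + 2(P₁ − P₂)/ρ.
v₂ = √(2.25² + 2·4230/790) = √(5.06 + 10.7) = 3.97 m/s.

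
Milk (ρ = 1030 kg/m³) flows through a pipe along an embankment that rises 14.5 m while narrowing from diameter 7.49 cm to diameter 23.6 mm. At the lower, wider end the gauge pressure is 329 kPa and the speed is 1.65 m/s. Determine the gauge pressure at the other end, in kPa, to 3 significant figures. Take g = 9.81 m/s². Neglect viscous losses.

By continuity, v₂ = v₁·A₁/A₂ = 1.65·(44.1/4.37) = 16.6 m/s.
Bernoulli: P₁ + ½ρv₁² + ρg h₁ = P₂ + ½ρv₂² + ρg h₂, so P₂ = P₁ + ½ρ(v₁² − v₂²) − ρg(h₂ − h₁).
P₂ = 329000 + ½·1030·(1.65² − 16.6²) − 1030·9.81·(+14.5) = 329000 + (-141000) − (147000) = 41600 Pa.

P₂ = 41.6 kPa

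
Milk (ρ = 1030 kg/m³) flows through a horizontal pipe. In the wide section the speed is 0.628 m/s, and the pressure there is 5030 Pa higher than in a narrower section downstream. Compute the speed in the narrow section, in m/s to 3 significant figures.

Along the level pipe P + ½ρv² is conserved, hence v₂² = v₁² + 2(P₁ − P₂)/ρ.
v₂ = √(0.628² + 2·5030/1030) = √(0.394 + 9.77) = 3.19 m/s.

v₂ ≈ 3.19 m/s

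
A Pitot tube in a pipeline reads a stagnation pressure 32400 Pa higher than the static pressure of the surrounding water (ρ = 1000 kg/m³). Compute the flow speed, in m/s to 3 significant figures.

v = 8.05 m/s

The dynamic pressure equals the rise in static pressure at the stagnation point: ΔP = ½ρv².
v = √(2ΔP/ρ) = √(2·32400/1000) = 8.05 m/s.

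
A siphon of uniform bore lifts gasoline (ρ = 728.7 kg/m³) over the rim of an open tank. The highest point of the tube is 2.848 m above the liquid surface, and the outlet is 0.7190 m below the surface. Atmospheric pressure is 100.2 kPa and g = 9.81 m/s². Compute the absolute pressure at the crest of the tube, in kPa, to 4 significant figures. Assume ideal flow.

Bernoulli surface→outlet gives ½v² = g·h_out, so v = √(2·9.81·0.7190) = 3.756 m/s.
Continuity keeps v the same throughout the tube; from surface to crest, P_atm + 0 = P_top + ½ρv² + ρg·h_top.
P_top = 100200 − ½·728.7·3.756² − 728.7·9.81·2.848 = 74700 Pa.

P_top ≈ 74.70 kPa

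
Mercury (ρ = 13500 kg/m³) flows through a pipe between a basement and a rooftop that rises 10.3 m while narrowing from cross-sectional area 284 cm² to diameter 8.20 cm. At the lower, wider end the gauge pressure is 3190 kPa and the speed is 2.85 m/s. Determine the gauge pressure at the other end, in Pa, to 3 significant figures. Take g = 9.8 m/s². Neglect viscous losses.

By continuity, v₂ = v₁·A₁/A₂ = 2.85·(284/52.8) = 15.3 m/s.
Applying Bernoulli between the two ends and solving for P₂: P₂ = P₁ + ½ρ(v₁² − v₂²) − ρgΔh.
P₂ = 3190000 + ½·13500·(2.85² − 15.3²) − 13500·9.8·(+10.3) = 3190000 + (-1530000) − (1360000) = 297000 Pa.

P₂ ≈ 297000 Pa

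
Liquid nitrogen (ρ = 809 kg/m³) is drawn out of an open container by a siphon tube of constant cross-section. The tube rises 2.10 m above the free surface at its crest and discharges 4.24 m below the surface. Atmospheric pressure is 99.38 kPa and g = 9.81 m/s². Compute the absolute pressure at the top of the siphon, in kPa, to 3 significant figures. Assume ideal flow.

P_top = 49.1 kPa

Bernoulli surface→outlet gives ½v² = g·h_out, so v = √(2·9.81·4.24) = 9.12 m/s.
Continuity keeps v the same throughout the tube; from surface to crest, P_atm + 0 = P_top + ½ρv² + ρg·h_top.
P_top = 99380 − ½·809·9.12² − 809·9.81·2.10 = 49100 Pa.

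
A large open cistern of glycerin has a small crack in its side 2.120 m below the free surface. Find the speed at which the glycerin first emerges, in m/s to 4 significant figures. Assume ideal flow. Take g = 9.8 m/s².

With the surface at rest and both surface and jet at atmospheric pressure, Bernoulli gives ρg h = ½ρv², so v = √(2gh) = √(2·9.8·2.120) = 6.446 m/s.

6.446 m/s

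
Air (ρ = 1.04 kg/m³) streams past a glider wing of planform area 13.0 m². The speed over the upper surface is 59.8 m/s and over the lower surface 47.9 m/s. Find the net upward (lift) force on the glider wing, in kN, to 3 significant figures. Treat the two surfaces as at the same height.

With equal heights on the two surfaces, Bernoulli gives P_lower − P_upper = ½ρ(v_upper² − v_lower²).
ΔP = ½·1.04·(59.8² − 47.9²) = 666 Pa.
Lift = ΔP · A = 666 × 13.0 = 8660 N.

8.66 kN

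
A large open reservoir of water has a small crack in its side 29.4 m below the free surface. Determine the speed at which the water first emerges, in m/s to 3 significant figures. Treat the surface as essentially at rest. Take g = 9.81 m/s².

Torricelli's result v = √(2gh) gives v = √(2·9.81·29.4) = 24.0 m/s.

24.0 m/s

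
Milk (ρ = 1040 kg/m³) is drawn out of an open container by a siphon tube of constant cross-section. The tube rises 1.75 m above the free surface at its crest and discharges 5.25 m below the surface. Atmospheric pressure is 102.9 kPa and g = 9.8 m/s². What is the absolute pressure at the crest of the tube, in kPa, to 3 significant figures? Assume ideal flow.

31.6 kPa

From the surface to the outlet (both open to atmosphere, surface at rest): v = √(2g·h_out) = √(2·9.8·5.25) = 10.1 m/s.
Continuity keeps v the same throughout the tube; from surface to crest, P_atm + 0 = P_top + ½ρv² + ρg·h_top.
P_top = 102900 − ½·1040·10.1² − 1040·9.8·1.75 = 31600 Pa.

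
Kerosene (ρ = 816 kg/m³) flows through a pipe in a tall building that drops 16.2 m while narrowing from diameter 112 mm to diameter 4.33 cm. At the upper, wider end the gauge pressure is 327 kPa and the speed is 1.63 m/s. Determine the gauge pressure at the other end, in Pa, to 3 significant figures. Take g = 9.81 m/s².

P₂ ≈ 409000 Pa

Mass conservation (A₁v₁ = A₂v₂) gives v₂ = 1.63 × 98.5/14.7 = 10.9 m/s.
Applying Bernoulli between the two ends and solving for P₂: P₂ = P₁ + ½ρ(v₁² − v₂²) − ρgΔh.
P₂ = 327000 + ½·816·(1.63² − 10.9²) − 816·9.81·(−16.2) = 327000 + (-47400) − (-130000) = 409000 Pa.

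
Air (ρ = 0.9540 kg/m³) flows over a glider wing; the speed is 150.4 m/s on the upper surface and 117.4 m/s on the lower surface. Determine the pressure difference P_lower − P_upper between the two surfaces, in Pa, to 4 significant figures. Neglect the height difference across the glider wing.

The pressure is lower where the speed is higher: ΔP = ½ρ(v_up² − v_low²).
ΔP = ½·0.9540·(150.4² − 117.4²) = 4215 Pa.

ΔP ≈ 4215 Pa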